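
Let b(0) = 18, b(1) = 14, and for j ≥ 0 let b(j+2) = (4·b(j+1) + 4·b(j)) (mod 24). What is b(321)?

b(0) = 18, b(1) = 14, b(2) = 8, b(3) = 16, b(4) = 0, b(5) = 16, b(6) = 16, b(7) = 8, b(8) = 0, b(9) = 8, b(10) = 8, b(11) = 16.
Since (b(10), b(11)) = (b(2), b(3)) = (8, 16) (two consecutive terms determine the rest), the sequence is eventually periodic: after a pre-period of length 2 it cycles with period 8.
For j ≥ 2, b(j) depends only on (j - 2) mod 8. (321 - 2) mod 8 = 7, so b(321) = b(9) = 8.

8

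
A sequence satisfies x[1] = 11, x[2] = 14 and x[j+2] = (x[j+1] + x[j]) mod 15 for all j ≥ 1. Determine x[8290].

x[1] = 11, x[2] = 14, x[3] = 10, x[4] = 9, x[5] = 4, x[6] = 13, x[7] = 2, x[8] = 0, x[9] = 2, x[10] = 2, x[11] = 4, x[12] = 6, x[13] = 10, x[14] = 1, x[15] = 11, x[16] = 12, x[17] = 8, x[18] = 5, x[19] = 13, x[20] = 3, x[21] = 1, x[22] = 4, x[23] = 5, x[24] = 9, x[25] = 14, x[26] = 8, x[27] = 7, x[28] = 0, x[29] = 7, x[30] = 7, x[31] = 14, x[32] = 6, x[33] = 5, x[34] = 11, x[35] = 1, x[36] = 12, x[37] = 13, x[38] = 10, x[39] = 8, x[40] = 3, x[41] = 11, x[42] = 14.
Since (x[41], x[42]) = (x[1], x[2]) = (11, 14) (two consecutive terms determine the rest), the sequence is periodic with period 40.
(8290 - 1) mod 40 = 9, so x[8290] = x[10] = 2.

2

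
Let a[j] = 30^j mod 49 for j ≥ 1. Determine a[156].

Computing terms: a[1] = 30; a[2] = 18; a[3] = 1; a[4] = 30.
The sequence repeats with period 3.
(156 - 1) mod 3 = 2, so a[156] = a[3] = 1.

1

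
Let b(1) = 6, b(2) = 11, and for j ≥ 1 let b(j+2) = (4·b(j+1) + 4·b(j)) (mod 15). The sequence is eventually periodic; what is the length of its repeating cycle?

24

b(1) = 6, b(2) = 11, b(3) = 8, b(4) = 1, b(5) = 6, b(6) = 13, b(7) = 1, b(8) = 11, b(9) = 3, b(10) = 11, b(11) = 11, b(12) = 13, b(13) = 6, b(14) = 1, b(15) = 13, b(16) = 11, b(17) = 6, b(18) = 8, b(19) = 11, b(20) = 1, b(21) = 3, b(22) = 1, b(23) = 1, b(24) = 8, b(25) = 6, b(26) = 11.
Since (b(25), b(26)) = (b(1), b(2)) = (6, 11) (two consecutive terms determine the rest), the sequence is periodic with period 24.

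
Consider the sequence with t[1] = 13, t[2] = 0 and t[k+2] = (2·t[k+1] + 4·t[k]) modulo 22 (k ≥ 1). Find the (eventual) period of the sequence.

Listing terms: t[1] = 13,  t[2] = 0,  t[3] = 8,  t[4] = 16,  t[5] = 20,  t[6] = 16,  t[7] = 2,  t[8] = 2,  t[9] = 12,  t[10] = 10,  t[11] = 2,  t[12] = 0,  t[13] = 8.
Since (t[12], t[13]) = (t[2], t[3]) = (0, 8) (two consecutive terms determine the rest), the sequence is eventually periodic: after a pre-period of length 1 it cycles with period 10.

10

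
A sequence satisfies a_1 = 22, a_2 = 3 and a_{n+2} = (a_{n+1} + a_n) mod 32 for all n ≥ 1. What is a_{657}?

13

Computing terms: a_1 = 22,  a_2 = 3,  a_3 = 25,  a_4 = 28,  a_5 = 21,  a_6 = 17,  a_7 = 6,  a_8 = 23,  a_9 = 29,  a_{10} = 20,  a_{11} = 17,  a_{12} = 5,  a_{13} = 22,  a_{14} = 27,  a_{15} = 17,  a_{16} = 12,  a_{17} = 29,  a_{18} = 9,  a_{19} = 6,  a_{20} = 15,  a_{21} = 21,  a_{22} = 4,  a_{23} = 25,  a_{24} = 29,  a_{25} = 22,  a_{26} = 19,  a_{27} = 9,  a_{28} = 28,  a_{29} = 5,  a_{30} = 1,  a_{31} = 6,  a_{32} = 7,  a_{33} = 13,  a_{34} = 20,  a_{35} = 1,  a_{36} = 21,  a_{37} = 22,  a_{38} = 11,  a_{39} = 1,  a_{40} = 12,  a_{41} = 13,  a_{42} = 25,  a_{43} = 6,  a_{44} = 31,  a_{45} = 5,  a_{46} = 4,  a_{47} = 9,  a_{48} = 13,  a_{49} = 22,  a_{50} = 3.
The sequence repeats with period 48.
So a_{657} = a_{1 + ((657-1) mod 48)} = a_{33} = 13.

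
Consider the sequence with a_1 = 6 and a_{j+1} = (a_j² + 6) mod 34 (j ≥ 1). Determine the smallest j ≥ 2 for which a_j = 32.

8

Computing terms: a_1 = 6; a_2 = 8; a_3 = 2; a_4 = 10; a_5 = 4; a_6 = 22; a_7 = 14; a_8 = 32; a_9 = 10.
Since a_9 = a_4 = 10, the sequence is eventually periodic: after a pre-period of length 3 it cycles with period 5.
The value 32 first appears (with j ≥ 2) at a_8.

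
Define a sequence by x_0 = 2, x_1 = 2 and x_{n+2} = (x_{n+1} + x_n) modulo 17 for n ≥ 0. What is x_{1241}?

Listing terms: x_0 = 2; x_1 = 2; x_2 = 4; x_3 = 6; x_4 = 10; x_5 = 16; x_6 = 9; x_7 = 8; x_8 = 0; x_9 = 8; x_{10} = 8; x_{11} = 16; x_{12} = 7; x_{13} = 6; x_{14} = 13; x_{15} = 2; x_{16} = 15; x_{17} = 0; x_{18} = 15; x_{19} = 15; x_{20} = 13; x_{21} = 11; x_{22} = 7; x_{23} = 1; x_{24} = 8; x_{25} = 9; x_{26} = 0; x_{27} = 9; x_{28} = 9; x_{29} = 1; x_{30} = 10; x_{31} = 11; x_{32} = 4; x_{33} = 15; x_{34} = 2; x_{35} = 0; x_{36} = 2; x_{37} = 2.
Since (x_{36}, x_{37}) = (x_0, x_1) = (2, 2) (two consecutive terms determine the rest), the sequence is periodic with period 36.
(1241 - 0) mod 36 = 17, so x_{1241} = x_{17} = 0.

0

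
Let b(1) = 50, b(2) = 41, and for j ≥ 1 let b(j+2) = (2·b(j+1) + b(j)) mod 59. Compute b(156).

49

Computing terms: b(1) = 50; b(2) = 41; b(3) = 14; b(4) = 10; b(5) = 34; b(6) = 19; b(7) = 13; b(8) = 45; b(9) = 44; b(10) = 15; b(11) = 15; b(12) = 45; b(13) = 46; b(14) = 19; b(15) = 25; b(16) = 10; b(17) = 45; b(18) = 41; b(19) = 9; b(20) = 0; b(21) = 9; b(22) = 18; b(23) = 45; b(24) = 49; b(25) = 25; b(26) = 40; b(27) = 46; b(28) = 14; b(29) = 15; b(30) = 44; b(31) = 44; b(32) = 14; b(33) = 13; b(34) = 40; b(35) = 34; b(36) = 49; b(37) = 14; b(38) = 18; b(39) = 50; b(40) = 0; b(41) = 50; b(42) = 41.
The sequence repeats with period 40.
So b(156) = b(1 + ((156-1) mod 40)) = b(36) = 49.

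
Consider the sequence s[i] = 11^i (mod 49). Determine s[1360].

Computing terms: s[1] = 11,  s[2] = 23,  s[3] = 8,  s[4] = 39,  s[5] = 37,  s[6] = 15,  s[7] = 18,  s[8] = 2,  s[9] = 22,  s[10] = 46,  s[11] = 16,  s[12] = 29,  s[13] = 25,  s[14] = 30,  s[15] = 36,  s[16] = 4,  s[17] = 44,  s[18] = 43,  s[19] = 32,  s[20] = 9,  s[21] = 1,  s[22] = 11.
The sequence repeats with period 21.
So s[1360] = s[1 + ((1360-1) mod 21)] = s[16] = 4.

4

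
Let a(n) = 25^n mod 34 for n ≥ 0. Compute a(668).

We have a(0) = 1, a(1) = 25, a(2) = 13, a(3) = 19, a(4) = 33, a(5) = 9, a(6) = 21, a(7) = 15, a(8) = 1.
Since a(8) = a(0) = 1, the sequence is periodic with period 8.
(668 - 0) mod 8 = 4, so a(668) = a(4) = 33.

33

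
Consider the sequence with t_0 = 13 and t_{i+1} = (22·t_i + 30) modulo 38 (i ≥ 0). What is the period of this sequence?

18

Listing terms: t_0 = 13,  t_1 = 12,  t_2 = 28,  t_3 = 0,  t_4 = 30,  t_5 = 6,  t_6 = 10,  t_7 = 22,  t_8 = 20,  t_9 = 14,  t_{10} = 34,  t_{11} = 18,  t_{12} = 8,  t_{13} = 16,  t_{14} = 2,  t_{15} = 36,  t_{16} = 24,  t_{17} = 26,  t_{18} = 32,  t_{19} = 12.
Since t_{19} = t_1 = 12, the sequence is eventually periodic: after a pre-period of length 1 it cycles with period 18.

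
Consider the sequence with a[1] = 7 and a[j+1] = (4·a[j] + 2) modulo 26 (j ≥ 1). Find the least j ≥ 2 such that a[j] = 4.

Computing terms: a[1] = 7,  a[2] = 4,  a[3] = 18,  a[4] = 22,  a[5] = 12,  a[6] = 24,  a[7] = 20,  a[8] = 4.
Since a[8] = a[2] = 4, the sequence is eventually periodic: after a pre-period of length 1 it cycles with period 6.
The value 4 first appears (with j ≥ 2) at a[2].

2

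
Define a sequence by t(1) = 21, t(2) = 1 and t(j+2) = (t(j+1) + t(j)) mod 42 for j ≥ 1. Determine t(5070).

2

We have t(1) = 21, t(2) = 1, t(3) = 22, t(4) = 23, t(5) = 3, t(6) = 26, t(7) = 29, t(8) = 13, t(9) = 0, t(10) = 13, t(11) = 13, t(12) = 26, t(13) = 39, t(14) = 23, t(15) = 20, t(16) = 1, t(17) = 21, t(18) = 22, t(19) = 1, t(20) = 23, t(21) = 24, t(22) = 5, t(23) = 29, t(24) = 34, t(25) = 21, t(26) = 13, t(27) = 34, t(28) = 5, t(29) = 39, t(30) = 2, t(31) = 41, t(32) = 1, t(33) = 0, t(34) = 1, t(35) = 1, t(36) = 2, t(37) = 3, t(38) = 5, t(39) = 8, t(40) = 13, t(41) = 21, t(42) = 34, t(43) = 13, t(44) = 5, t(45) = 18, t(46) = 23, t(47) = 41, t(48) = 22, t(49) = 21, t(50) = 1.
Since (t(49), t(50)) = (t(1), t(2)) = (21, 1) (two consecutive terms determine the rest), the sequence is periodic with period 48.
So t(5070) = t(1 + ((5070-1) mod 48)) = t(30) = 2.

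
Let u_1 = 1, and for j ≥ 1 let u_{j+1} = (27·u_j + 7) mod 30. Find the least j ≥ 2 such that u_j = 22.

We have u_1 = 1; u_2 = 4; u_3 = 25; u_4 = 22; u_5 = 1.
The sequence repeats with period 4.
The value 22 first appears (with j ≥ 2) at u_4.

4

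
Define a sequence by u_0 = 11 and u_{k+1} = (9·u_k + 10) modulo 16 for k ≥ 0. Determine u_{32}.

11

Listing terms: u_0 = 11, u_1 = 13, u_2 = 15, u_3 = 1, u_4 = 3, u_5 = 5, u_6 = 7, u_7 = 9, u_8 = 11.
Since u_8 = u_0 = 11, the sequence is periodic with period 8.
So u_{32} = u_{0 + ((32-0) mod 8)} = u_0 = 11.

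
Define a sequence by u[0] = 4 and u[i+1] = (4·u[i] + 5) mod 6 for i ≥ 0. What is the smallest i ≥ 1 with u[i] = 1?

u[0] = 4, u[1] = 3, u[2] = 5, u[3] = 1, u[4] = 3.
Since u[4] = u[1] = 3, the sequence is eventually periodic: after a pre-period of length 1 it cycles with period 3.
The value 1 first appears (with i ≥ 1) at u[3].

3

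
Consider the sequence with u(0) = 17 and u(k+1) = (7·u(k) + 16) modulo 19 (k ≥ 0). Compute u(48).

We have u(0) = 17,  u(1) = 2,  u(2) = 11,  u(3) = 17.
The sequence repeats with period 3.
(48 - 0) mod 3 = 0, so u(48) = u(0) = 17.

17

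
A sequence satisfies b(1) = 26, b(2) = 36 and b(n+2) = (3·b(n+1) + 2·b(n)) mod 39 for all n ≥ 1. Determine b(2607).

4

Computing terms: b(1) = 26,  b(2) = 36,  b(3) = 4,  b(4) = 6,  b(5) = 26,  b(6) = 12,  b(7) = 10,  b(8) = 15,  b(9) = 26,  b(10) = 30,  b(11) = 25,  b(12) = 18,  b(13) = 26,  b(14) = 36.
The sequence repeats with period 12.
(2607 - 1) mod 12 = 2, so b(2607) = b(3) = 4.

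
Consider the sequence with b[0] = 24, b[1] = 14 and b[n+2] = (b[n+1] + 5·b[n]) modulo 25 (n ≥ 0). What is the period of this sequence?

5

Computing terms: b[0] = 24, b[1] = 14, b[2] = 9, b[3] = 4, b[4] = 24, b[5] = 19, b[6] = 14, b[7] = 9.
Since (b[6], b[7]) = (b[1], b[2]) = (14, 9) (two consecutive terms determine the rest), the sequence is eventually periodic: after a pre-period of length 1 it cycles with period 5.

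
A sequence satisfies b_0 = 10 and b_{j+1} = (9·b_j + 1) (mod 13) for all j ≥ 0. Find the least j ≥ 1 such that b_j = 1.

Computing terms: b_0 = 10; b_1 = 0; b_2 = 1; b_3 = 10.
Since b_3 = b_0 = 10, the sequence is periodic with period 3.
The value 1 first appears (with j ≥ 1) at b_2.

2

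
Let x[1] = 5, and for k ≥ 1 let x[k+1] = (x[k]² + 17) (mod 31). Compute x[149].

2

We have x[1] = 5; x[2] = 11; x[3] = 14; x[4] = 27; x[5] = 2; x[6] = 21; x[7] = 24; x[8] = 4; x[9] = 2.
Since x[9] = x[5] = 2, the sequence is eventually periodic: after a pre-period of length 4 it cycles with period 4.
For k ≥ 5, x[k] depends only on (k - 5) mod 4. (149 - 5) mod 4 = 0, so x[149] = x[5] = 2.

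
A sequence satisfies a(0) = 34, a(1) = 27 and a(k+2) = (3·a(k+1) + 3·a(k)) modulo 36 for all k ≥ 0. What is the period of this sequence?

Listing terms: a(0) = 34,  a(1) = 27,  a(2) = 3,  a(3) = 18,  a(4) = 27,  a(5) = 27,  a(6) = 18,  a(7) = 27.
Since (a(6), a(7)) = (a(3), a(4)) = (18, 27) (two consecutive terms determine the rest), the sequence is eventually periodic: after a pre-period of length 3 it cycles with period 3.

3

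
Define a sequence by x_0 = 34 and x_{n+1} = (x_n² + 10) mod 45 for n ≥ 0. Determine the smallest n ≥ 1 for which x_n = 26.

Listing terms: x_0 = 34,  x_1 = 41,  x_2 = 26,  x_3 = 11,  x_4 = 41.
Since x_4 = x_1 = 41, the sequence is eventually periodic: after a pre-period of length 1 it cycles with period 3.
The value 26 first appears (with n ≥ 1) at x_2.

2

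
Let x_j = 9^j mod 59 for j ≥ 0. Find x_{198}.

53

Computing terms: x_0 = 1; x_1 = 9; x_2 = 22; x_3 = 21; x_4 = 12; x_5 = 49; x_6 = 28; x_7 = 16; x_8 = 26; x_9 = 57; x_{10} = 41; x_{11} = 15; x_{12} = 17; x_{13} = 35; x_{14} = 20; x_{15} = 3; x_{16} = 27; x_{17} = 7; x_{18} = 4; x_{19} = 36; x_{20} = 29; x_{21} = 25; x_{22} = 48; x_{23} = 19; x_{24} = 53; x_{25} = 5; x_{26} = 45; x_{27} = 51; x_{28} = 46; x_{29} = 1.
Since x_{29} = x_0 = 1, the sequence is periodic with period 29.
(198 - 0) mod 29 = 24, so x_{198} = x_{24} = 53.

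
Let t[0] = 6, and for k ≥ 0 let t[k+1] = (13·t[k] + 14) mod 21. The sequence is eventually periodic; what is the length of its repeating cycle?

We have t[0] = 6; t[1] = 8; t[2] = 13; t[3] = 15; t[4] = 20; t[5] = 1; t[6] = 6.
The sequence repeats with period 6.

6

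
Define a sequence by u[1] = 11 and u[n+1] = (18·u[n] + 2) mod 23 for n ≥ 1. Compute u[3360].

20

We have u[1] = 11, u[2] = 16, u[3] = 14, u[4] = 1, u[5] = 20, u[6] = 17, u[7] = 9, u[8] = 3, u[9] = 10, u[10] = 21, u[11] = 12, u[12] = 11.
Since u[12] = u[1] = 11, the sequence is periodic with period 11.
So u[3360] = u[1 + ((3360-1) mod 11)] = u[5] = 20.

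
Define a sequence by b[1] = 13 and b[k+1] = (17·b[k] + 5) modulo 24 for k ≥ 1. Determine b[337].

b[1] = 13, b[2] = 10, b[3] = 7, b[4] = 4, b[5] = 1, b[6] = 22, b[7] = 19, b[8] = 16, b[9] = 13.
The sequence repeats with period 8.
(337 - 1) mod 8 = 0, so b[337] = b[1] = 13.

13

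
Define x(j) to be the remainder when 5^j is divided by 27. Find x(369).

Listing terms: x(0) = 1, x(1) = 5, x(2) = 25, x(3) = 17, x(4) = 4, x(5) = 20, x(6) = 19, x(7) = 14, x(8) = 16, x(9) = 26, x(10) = 22, x(11) = 2, x(12) = 10, x(13) = 23, x(14) = 7, x(15) = 8, x(16) = 13, x(17) = 11, x(18) = 1.
The sequence repeats with period 18.
(369 - 0) mod 18 = 9, so x(369) = x(9) = 26.

26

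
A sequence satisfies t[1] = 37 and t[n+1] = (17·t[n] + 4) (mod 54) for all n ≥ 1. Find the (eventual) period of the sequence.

t[1] = 37; t[2] = 39; t[3] = 19; t[4] = 3; t[5] = 1; t[6] = 21; t[7] = 37.
Since t[7] = t[1] = 37, the sequence is periodic with period 6.

6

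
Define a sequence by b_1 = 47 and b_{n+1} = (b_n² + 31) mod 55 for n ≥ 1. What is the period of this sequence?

b_1 = 47; b_2 = 40; b_3 = 36; b_4 = 7; b_5 = 25; b_6 = 51; b_7 = 47.
Since b_7 = b_1 = 47, the sequence is periodic with period 6.

6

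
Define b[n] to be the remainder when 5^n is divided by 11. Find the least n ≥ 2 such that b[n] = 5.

6

Computing terms: b[1] = 5, b[2] = 3, b[3] = 4, b[4] = 9, b[5] = 1, b[6] = 5.
The sequence repeats with period 5.
The value 5 next appears (with n ≥ 2) at b[6].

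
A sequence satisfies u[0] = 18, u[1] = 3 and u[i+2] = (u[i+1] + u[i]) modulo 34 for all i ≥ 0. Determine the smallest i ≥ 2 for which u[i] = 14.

Listing terms: u[0] = 18,  u[1] = 3,  u[2] = 21,  u[3] = 24,  u[4] = 11,  u[5] = 1,  u[6] = 12,  u[7] = 13,  u[8] = 25,  u[9] = 4,  u[10] = 29,  u[11] = 33,  u[12] = 28,  u[13] = 27,  u[14] = 21,  u[15] = 14,  u[16] = 1,  u[17] = 15,  u[18] = 16,  u[19] = 31,  u[20] = 13,  u[21] = 10,  u[22] = 23,  u[23] = 33,  u[24] = 22,  u[25] = 21,  u[26] = 9,  u[27] = 30,  u[28] = 5,  u[29] = 1,  u[30] = 6,  u[31] = 7,  u[32] = 13,  u[33] = 20,  u[34] = 33,  u[35] = 19,  u[36] = 18,  u[37] = 3.
Since (u[36], u[37]) = (u[0], u[1]) = (18, 3) (two consecutive terms determine the rest), the sequence is periodic with period 36.
The value 14 first appears (with i ≥ 2) at u[15].

15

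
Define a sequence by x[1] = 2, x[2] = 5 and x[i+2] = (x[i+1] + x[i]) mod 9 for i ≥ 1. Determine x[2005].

Listing terms: x[1] = 2; x[2] = 5; x[3] = 7; x[4] = 3; x[5] = 1; x[6] = 4; x[7] = 5; x[8] = 0; x[9] = 5; x[10] = 5; x[11] = 1; x[12] = 6; x[13] = 7; x[14] = 4; x[15] = 2; x[16] = 6; x[17] = 8; x[18] = 5; x[19] = 4; x[20] = 0; x[21] = 4; x[22] = 4; x[23] = 8; x[24] = 3; x[25] = 2; x[26] = 5.
Since (x[25], x[26]) = (x[1], x[2]) = (2, 5) (two consecutive terms determine the rest), the sequence is periodic with period 24.
So x[2005] = x[1 + ((2005-1) mod 24)] = x[13] = 7.

7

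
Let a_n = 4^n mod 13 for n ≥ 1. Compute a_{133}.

4

Computing terms: a_1 = 4,  a_2 = 3,  a_3 = 12,  a_4 = 9,  a_5 = 10,  a_6 = 1,  a_7 = 4.
The sequence repeats with period 6.
So a_{133} = a_{1 + ((133-1) mod 6)} = a_1 = 4.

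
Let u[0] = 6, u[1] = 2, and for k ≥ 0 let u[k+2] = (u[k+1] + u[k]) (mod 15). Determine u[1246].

Listing terms: u[0] = 6,  u[1] = 2,  u[2] = 8,  u[3] = 10,  u[4] = 3,  u[5] = 13,  u[6] = 1,  u[7] = 14,  u[8] = 0,  u[9] = 14,  u[10] = 14,  u[11] = 13,  u[12] = 12,  u[13] = 10,  u[14] = 7,  u[15] = 2,  u[16] = 9,  u[17] = 11,  u[18] = 5,  u[19] = 1,  u[20] = 6,  u[21] = 7,  u[22] = 13,  u[23] = 5,  u[24] = 3,  u[25] = 8,  u[26] = 11,  u[27] = 4,  u[28] = 0,  u[29] = 4,  u[30] = 4,  u[31] = 8,  u[32] = 12,  u[33] = 5,  u[34] = 2,  u[35] = 7,  u[36] = 9,  u[37] = 1,  u[38] = 10,  u[39] = 11,  u[40] = 6,  u[41] = 2.
Since (u[40], u[41]) = (u[0], u[1]) = (6, 2) (two consecutive terms determine the rest), the sequence is periodic with period 40.
(1246 - 0) mod 40 = 6, so u[1246] = u[6] = 1.

1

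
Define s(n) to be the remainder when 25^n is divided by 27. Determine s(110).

4

Computing terms: s(1) = 25; s(2) = 4; s(3) = 19; s(4) = 16; s(5) = 22; s(6) = 10; s(7) = 7; s(8) = 13; s(9) = 1; s(10) = 25.
Since s(10) = s(1) = 25, the sequence is periodic with period 9.
(110 - 1) mod 9 = 1, so s(110) = s(2) = 4.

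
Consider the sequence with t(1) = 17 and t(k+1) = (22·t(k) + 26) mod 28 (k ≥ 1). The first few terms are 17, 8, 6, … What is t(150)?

6

t(1) = 17, t(2) = 8, t(3) = 6, t(4) = 18, t(5) = 2, t(6) = 14, t(7) = 26, t(8) = 10, t(9) = 22, t(10) = 6.
Since t(10) = t(3) = 6, the sequence is eventually periodic: after a pre-period of length 2 it cycles with period 7.
For k ≥ 3, t(k) depends only on (k - 3) mod 7. (150 - 3) mod 7 = 0, so t(150) = t(3) = 6.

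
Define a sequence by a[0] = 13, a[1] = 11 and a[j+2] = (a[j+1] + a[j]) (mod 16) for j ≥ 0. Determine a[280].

We have a[0] = 13; a[1] = 11; a[2] = 8; a[3] = 3; a[4] = 11; a[5] = 14; a[6] = 9; a[7] = 7; a[8] = 0; a[9] = 7; a[10] = 7; a[11] = 14; a[12] = 5; a[13] = 3; a[14] = 8; a[15] = 11; a[16] = 3; a[17] = 14; a[18] = 1; a[19] = 15; a[20] = 0; a[21] = 15; a[22] = 15; a[23] = 14; a[24] = 13; a[25] = 11.
The sequence repeats with period 24.
So a[280] = a[0 + ((280-0) mod 24)] = a[16] = 3.

3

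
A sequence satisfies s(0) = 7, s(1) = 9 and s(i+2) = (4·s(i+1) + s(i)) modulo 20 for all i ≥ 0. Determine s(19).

Listing terms: s(0) = 7; s(1) = 9; s(2) = 3; s(3) = 1; s(4) = 7; s(5) = 9.
Since (s(4), s(5)) = (s(0), s(1)) = (7, 9) (two consecutive terms determine the rest), the sequence is periodic with period 4.
(19 - 0) mod 4 = 3, so s(19) = s(3) = 1.

1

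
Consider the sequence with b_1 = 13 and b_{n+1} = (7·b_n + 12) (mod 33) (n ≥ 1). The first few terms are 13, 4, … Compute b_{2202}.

Listing terms: b_1 = 13,  b_2 = 4,  b_3 = 7,  b_4 = 28,  b_5 = 10,  b_6 = 16,  b_7 = 25,  b_8 = 22,  b_9 = 1,  b_{10} = 19,  b_{11} = 13.
Since b_{11} = b_1 = 13, the sequence is periodic with period 10.
(2202 - 1) mod 10 = 1, so b_{2202} = b_2 = 4.

4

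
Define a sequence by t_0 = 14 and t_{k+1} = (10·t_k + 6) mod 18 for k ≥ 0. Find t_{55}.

2

t_0 = 14,  t_1 = 2,  t_2 = 8,  t_3 = 14.
Since t_3 = t_0 = 14, the sequence is periodic with period 3.
So t_{55} = t_{0 + ((55-0) mod 3)} = t_1 = 2.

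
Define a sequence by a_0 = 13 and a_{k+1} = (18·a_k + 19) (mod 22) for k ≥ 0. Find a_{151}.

11

Computing terms: a_0 = 13; a_1 = 11; a_2 = 19; a_3 = 9; a_4 = 5; a_5 = 21; a_6 = 1; a_7 = 15; a_8 = 3; a_9 = 7; a_{10} = 13.
Since a_{10} = a_0 = 13, the sequence is periodic with period 10.
So a_{151} = a_{0 + ((151-0) mod 10)} = a_1 = 11.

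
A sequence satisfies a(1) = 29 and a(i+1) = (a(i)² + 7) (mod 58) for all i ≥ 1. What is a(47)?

Listing terms: a(1) = 29,  a(2) = 36,  a(3) = 27,  a(4) = 40,  a(5) = 41,  a(6) = 6,  a(7) = 43,  a(8) = 0,  a(9) = 7,  a(10) = 56,  a(11) = 11,  a(12) = 12,  a(13) = 35,  a(14) = 14,  a(15) = 29.
The sequence repeats with period 14.
So a(47) = a(1 + ((47-1) mod 14)) = a(5) = 41.

41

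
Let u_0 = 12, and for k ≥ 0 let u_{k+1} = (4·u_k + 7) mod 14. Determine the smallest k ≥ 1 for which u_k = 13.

u_0 = 12, u_1 = 13, u_2 = 3, u_3 = 5, u_4 = 13.
Since u_4 = u_1 = 13, the sequence is eventually periodic: after a pre-period of length 1 it cycles with period 3.
The value 13 first appears (with k ≥ 1) at u_1.

1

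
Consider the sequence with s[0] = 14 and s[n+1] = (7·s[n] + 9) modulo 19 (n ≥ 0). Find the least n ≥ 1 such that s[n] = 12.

1

Computing terms: s[0] = 14,  s[1] = 12,  s[2] = 17,  s[3] = 14.
Since s[3] = s[0] = 14, the sequence is periodic with period 3.
The value 12 first appears (with n ≥ 1) at s[1].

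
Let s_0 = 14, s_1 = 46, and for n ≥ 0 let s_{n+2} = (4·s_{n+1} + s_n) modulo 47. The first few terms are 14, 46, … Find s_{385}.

46

We have s_0 = 14, s_1 = 46, s_2 = 10, s_3 = 39, s_4 = 25, s_5 = 45, s_6 = 17, s_7 = 19, s_8 = 46, s_9 = 15, s_{10} = 12, s_{11} = 16, s_{12} = 29, s_{13} = 38, s_{14} = 40, s_{15} = 10, s_{16} = 33, s_{17} = 1, s_{18} = 37, s_{19} = 8, s_{20} = 22, s_{21} = 2, s_{22} = 30, s_{23} = 28, s_{24} = 1, s_{25} = 32, s_{26} = 35, s_{27} = 31, s_{28} = 18, s_{29} = 9, s_{30} = 7, s_{31} = 37, s_{32} = 14, s_{33} = 46.
Since (s_{32}, s_{33}) = (s_0, s_1) = (14, 46) (two consecutive terms determine the rest), the sequence is periodic with period 32.
(385 - 0) mod 32 = 1, so s_{385} = s_1 = 46.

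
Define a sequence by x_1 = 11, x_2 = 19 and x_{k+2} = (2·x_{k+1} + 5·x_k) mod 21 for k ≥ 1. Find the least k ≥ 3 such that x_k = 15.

6

Listing terms: x_1 = 11, x_2 = 19, x_3 = 9, x_4 = 8, x_5 = 19, x_6 = 15, x_7 = 20, x_8 = 10, x_9 = 15, x_{10} = 17, x_{11} = 4, x_{12} = 9, x_{13} = 17, x_{14} = 16, x_{15} = 12, x_{16} = 20, x_{17} = 16, x_{18} = 6, x_{19} = 8, x_{20} = 4, x_{21} = 6, x_{22} = 11, x_{23} = 10, x_{24} = 12, x_{25} = 11, x_{26} = 19.
The sequence repeats with period 24.
The value 15 first appears (with k ≥ 3) at x_6.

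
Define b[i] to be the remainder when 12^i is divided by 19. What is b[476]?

We have b[1] = 12, b[2] = 11, b[3] = 18, b[4] = 7, b[5] = 8, b[6] = 1, b[7] = 12.
Since b[7] = b[1] = 12, the sequence is periodic with period 6.
So b[476] = b[1 + ((476-1) mod 6)] = b[2] = 11.

11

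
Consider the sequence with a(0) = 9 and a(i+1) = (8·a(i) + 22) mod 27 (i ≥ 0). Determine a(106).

0

Computing terms: a(0) = 9, a(1) = 13, a(2) = 18, a(3) = 4, a(4) = 0, a(5) = 22, a(6) = 9.
The sequence repeats with period 6.
(106 - 0) mod 6 = 4, so a(106) = a(4) = 0.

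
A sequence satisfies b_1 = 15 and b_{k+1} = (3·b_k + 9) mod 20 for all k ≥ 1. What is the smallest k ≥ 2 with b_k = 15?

5

b_1 = 15; b_2 = 14; b_3 = 11; b_4 = 2; b_5 = 15.
Since b_5 = b_1 = 15, the sequence is periodic with period 4.
The value 15 next appears (with k ≥ 2) at b_5.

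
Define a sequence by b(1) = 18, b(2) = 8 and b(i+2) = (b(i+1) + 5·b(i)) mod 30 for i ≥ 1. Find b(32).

Computing terms: b(1) = 18; b(2) = 8; b(3) = 8; b(4) = 18; b(5) = 28; b(6) = 28; b(7) = 18; b(8) = 8.
The sequence repeats with period 6.
So b(32) = b(1 + ((32-1) mod 6)) = b(2) = 8.

8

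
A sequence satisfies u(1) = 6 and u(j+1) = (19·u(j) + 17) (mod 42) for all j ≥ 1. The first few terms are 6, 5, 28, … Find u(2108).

5

Listing terms: u(1) = 6,  u(2) = 5,  u(3) = 28,  u(4) = 3,  u(5) = 32,  u(6) = 37,  u(7) = 6.
The sequence repeats with period 6.
(2108 - 1) mod 6 = 1, so u(2108) = u(2) = 5.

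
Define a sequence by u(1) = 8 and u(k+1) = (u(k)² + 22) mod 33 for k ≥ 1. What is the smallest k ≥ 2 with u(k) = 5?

We have u(1) = 8,  u(2) = 20,  u(3) = 26,  u(4) = 5,  u(5) = 14,  u(6) = 20.
Since u(6) = u(2) = 20, the sequence is eventually periodic: after a pre-period of length 1 it cycles with period 4.
The value 5 first appears (with k ≥ 2) at u(4).

4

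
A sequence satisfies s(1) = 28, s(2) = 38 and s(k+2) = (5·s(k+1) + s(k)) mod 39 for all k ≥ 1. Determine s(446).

We have s(1) = 28; s(2) = 38; s(3) = 23; s(4) = 36; s(5) = 8; s(6) = 37; s(7) = 37; s(8) = 27; s(9) = 16; s(10) = 29; s(11) = 5; s(12) = 15; s(13) = 2; s(14) = 25; s(15) = 10; s(16) = 36; s(17) = 34; s(18) = 11; s(19) = 11; s(20) = 27; s(21) = 29; s(22) = 16; s(23) = 31; s(24) = 15; s(25) = 28; s(26) = 38.
Since (s(25), s(26)) = (s(1), s(2)) = (28, 38) (two consecutive terms determine the rest), the sequence is periodic with period 24.
So s(446) = s(1 + ((446-1) mod 24)) = s(14) = 25.

25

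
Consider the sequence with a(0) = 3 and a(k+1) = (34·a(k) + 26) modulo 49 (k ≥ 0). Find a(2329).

We have a(0) = 3, a(1) = 30, a(2) = 17, a(3) = 16, a(4) = 31, a(5) = 2, a(6) = 45, a(7) = 37, a(8) = 10, a(9) = 23, a(10) = 24, a(11) = 9, a(12) = 38, a(13) = 44, a(14) = 3.
Since a(14) = a(0) = 3, the sequence is periodic with period 14.
So a(2329) = a(0 + ((2329-0) mod 14)) = a(5) = 2.

2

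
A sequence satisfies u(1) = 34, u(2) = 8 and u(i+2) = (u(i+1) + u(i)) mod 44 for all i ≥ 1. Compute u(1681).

34

Listing terms: u(1) = 34,  u(2) = 8,  u(3) = 42,  u(4) = 6,  u(5) = 4,  u(6) = 10,  u(7) = 14,  u(8) = 24,  u(9) = 38,  u(10) = 18,  u(11) = 12,  u(12) = 30,  u(13) = 42,  u(14) = 28,  u(15) = 26,  u(16) = 10,  u(17) = 36,  u(18) = 2,  u(19) = 38,  u(20) = 40,  u(21) = 34,  u(22) = 30,  u(23) = 20,  u(24) = 6,  u(25) = 26,  u(26) = 32,  u(27) = 14,  u(28) = 2,  u(29) = 16,  u(30) = 18,  u(31) = 34,  u(32) = 8.
Since (u(31), u(32)) = (u(1), u(2)) = (34, 8) (two consecutive terms determine the rest), the sequence is periodic with period 30.
(1681 - 1) mod 30 = 0, so u(1681) = u(1) = 34.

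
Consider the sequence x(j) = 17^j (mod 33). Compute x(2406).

We have x(1) = 17,  x(2) = 25,  x(3) = 29,  x(4) = 31,  x(5) = 32,  x(6) = 16,  x(7) = 8,  x(8) = 4,  x(9) = 2,  x(10) = 1,  x(11) = 17.
Since x(11) = x(1) = 17, the sequence is periodic with period 10.
So x(2406) = x(1 + ((2406-1) mod 10)) = x(6) = 16.

16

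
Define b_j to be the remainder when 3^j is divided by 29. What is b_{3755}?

27

Listing terms: b_0 = 1; b_1 = 3; b_2 = 9; b_3 = 27; b_4 = 23; b_5 = 11; b_6 = 4; b_7 = 12; b_8 = 7; b_9 = 21; b_{10} = 5; b_{11} = 15; b_{12} = 16; b_{13} = 19; b_{14} = 28; b_{15} = 26; b_{16} = 20; b_{17} = 2; b_{18} = 6; b_{19} = 18; b_{20} = 25; b_{21} = 17; b_{22} = 22; b_{23} = 8; b_{24} = 24; b_{25} = 14; b_{26} = 13; b_{27} = 10; b_{28} = 1.
Since b_{28} = b_0 = 1, the sequence is periodic with period 28.
(3755 - 0) mod 28 = 3, so b_{3755} = b_3 = 27.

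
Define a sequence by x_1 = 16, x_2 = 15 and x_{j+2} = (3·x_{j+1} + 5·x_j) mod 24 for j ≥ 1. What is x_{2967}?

5

We have x_1 = 16, x_2 = 15, x_3 = 5, x_4 = 18, x_5 = 7, x_6 = 15, x_7 = 8, x_8 = 3, x_9 = 1, x_{10} = 18, x_{11} = 11, x_{12} = 3, x_{13} = 16, x_{14} = 15.
The sequence repeats with period 12.
(2967 - 1) mod 12 = 2, so x_{2967} = x_3 = 5.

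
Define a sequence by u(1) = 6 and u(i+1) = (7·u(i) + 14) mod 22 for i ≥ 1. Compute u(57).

20

We have u(1) = 6,  u(2) = 12,  u(3) = 10,  u(4) = 18,  u(5) = 8,  u(6) = 4,  u(7) = 20,  u(8) = 0,  u(9) = 14,  u(10) = 2,  u(11) = 6.
Since u(11) = u(1) = 6, the sequence is periodic with period 10.
So u(57) = u(1 + ((57-1) mod 10)) = u(7) = 20.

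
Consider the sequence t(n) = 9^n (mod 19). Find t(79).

4

t(0) = 1,  t(1) = 9,  t(2) = 5,  t(3) = 7,  t(4) = 6,  t(5) = 16,  t(6) = 11,  t(7) = 4,  t(8) = 17,  t(9) = 1.
Since t(9) = t(0) = 1, the sequence is periodic with period 9.
(79 - 0) mod 9 = 7, so t(79) = t(7) = 4.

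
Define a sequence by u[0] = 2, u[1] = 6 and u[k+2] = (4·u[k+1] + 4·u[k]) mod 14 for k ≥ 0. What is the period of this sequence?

Computing terms: u[0] = 2,  u[1] = 6,  u[2] = 4,  u[3] = 12,  u[4] = 8,  u[5] = 10,  u[6] = 2,  u[7] = 6.
The sequence repeats with period 6.

6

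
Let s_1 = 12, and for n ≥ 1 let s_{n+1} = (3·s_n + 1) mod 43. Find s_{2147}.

23

Computing terms: s_1 = 12,  s_2 = 37,  s_3 = 26,  s_4 = 36,  s_5 = 23,  s_6 = 27,  s_7 = 39,  s_8 = 32,  s_9 = 11,  s_{10} = 34,  s_{11} = 17,  s_{12} = 9,  s_{13} = 28,  s_{14} = 42,  s_{15} = 41,  s_{16} = 38,  s_{17} = 29,  s_{18} = 2,  s_{19} = 7,  s_{20} = 22,  s_{21} = 24,  s_{22} = 30,  s_{23} = 5,  s_{24} = 16,  s_{25} = 6,  s_{26} = 19,  s_{27} = 15,  s_{28} = 3,  s_{29} = 10,  s_{30} = 31,  s_{31} = 8,  s_{32} = 25,  s_{33} = 33,  s_{34} = 14,  s_{35} = 0,  s_{36} = 1,  s_{37} = 4,  s_{38} = 13,  s_{39} = 40,  s_{40} = 35,  s_{41} = 20,  s_{42} = 18,  s_{43} = 12.
The sequence repeats with period 42.
(2147 - 1) mod 42 = 4, so s_{2147} = s_5 = 23.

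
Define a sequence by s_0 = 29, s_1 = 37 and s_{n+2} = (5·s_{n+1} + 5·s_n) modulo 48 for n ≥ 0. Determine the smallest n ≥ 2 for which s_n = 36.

5

s_0 = 29, s_1 = 37, s_2 = 42, s_3 = 11, s_4 = 25, s_5 = 36, s_6 = 17, s_7 = 25, s_8 = 18, s_9 = 23, s_{10} = 13, s_{11} = 36, s_{12} = 5, s_{13} = 13, s_{14} = 42, s_{15} = 35, s_{16} = 1, s_{17} = 36, s_{18} = 41, s_{19} = 1, s_{20} = 18, s_{21} = 47, s_{22} = 37, s_{23} = 36, s_{24} = 29, s_{25} = 37.
Since (s_{24}, s_{25}) = (s_0, s_1) = (29, 37) (two consecutive terms determine the rest), the sequence is periodic with period 24.
The value 36 first appears (with n ≥ 2) at s_5.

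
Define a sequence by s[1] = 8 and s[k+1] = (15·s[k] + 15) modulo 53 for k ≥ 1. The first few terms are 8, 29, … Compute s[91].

Listing terms: s[1] = 8; s[2] = 29; s[3] = 26; s[4] = 34; s[5] = 48; s[6] = 46; s[7] = 16; s[8] = 43; s[9] = 24; s[10] = 4; s[11] = 22; s[12] = 27; s[13] = 49; s[14] = 8.
Since s[14] = s[1] = 8, the sequence is periodic with period 13.
(91 - 1) mod 13 = 12, so s[91] = s[13] = 49.

49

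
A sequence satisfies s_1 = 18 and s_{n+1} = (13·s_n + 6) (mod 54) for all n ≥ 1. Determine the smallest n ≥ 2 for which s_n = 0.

We have s_1 = 18, s_2 = 24, s_3 = 48, s_4 = 36, s_5 = 42, s_6 = 12, s_7 = 0, s_8 = 6, s_9 = 30, s_{10} = 18.
The sequence repeats with period 9.
The value 0 first appears (with n ≥ 2) at s_7.

7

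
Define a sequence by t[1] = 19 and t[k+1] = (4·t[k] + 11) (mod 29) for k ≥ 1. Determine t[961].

t[1] = 19; t[2] = 0; t[3] = 11; t[4] = 26; t[5] = 28; t[6] = 7; t[7] = 10; t[8] = 22; t[9] = 12; t[10] = 1; t[11] = 15; t[12] = 13; t[13] = 5; t[14] = 2; t[15] = 19.
The sequence repeats with period 14.
So t[961] = t[1 + ((961-1) mod 14)] = t[9] = 12.

12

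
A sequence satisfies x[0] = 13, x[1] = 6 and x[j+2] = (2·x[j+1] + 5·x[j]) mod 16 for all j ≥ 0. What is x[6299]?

Listing terms: x[0] = 13,  x[1] = 6,  x[2] = 13,  x[3] = 8,  x[4] = 1,  x[5] = 10,  x[6] = 9,  x[7] = 4,  x[8] = 5,  x[9] = 14,  x[10] = 5,  x[11] = 0,  x[12] = 9,  x[13] = 2,  x[14] = 1,  x[15] = 12,  x[16] = 13,  x[17] = 6.
Since (x[16], x[17]) = (x[0], x[1]) = (13, 6) (two consecutive terms determine the rest), the sequence is periodic with period 16.
(6299 - 0) mod 16 = 11, so x[6299] = x[11] = 0.

0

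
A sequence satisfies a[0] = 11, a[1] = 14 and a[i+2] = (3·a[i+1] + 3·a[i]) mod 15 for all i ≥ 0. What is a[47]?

We have a[0] = 11; a[1] = 14; a[2] = 0; a[3] = 12; a[4] = 6; a[5] = 9; a[6] = 0; a[7] = 12.
Since (a[6], a[7]) = (a[2], a[3]) = (0, 12) (two consecutive terms determine the rest), the sequence is eventually periodic: after a pre-period of length 2 it cycles with period 4.
For i ≥ 2, a[i] depends only on (i - 2) mod 4. (47 - 2) mod 4 = 1, so a[47] = a[3] = 12.

12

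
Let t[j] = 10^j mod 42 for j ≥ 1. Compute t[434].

Computing terms: t[1] = 10,  t[2] = 16,  t[3] = 34,  t[4] = 4,  t[5] = 40,  t[6] = 22,  t[7] = 10.
The sequence repeats with period 6.
(434 - 1) mod 6 = 1, so t[434] = t[2] = 16.

16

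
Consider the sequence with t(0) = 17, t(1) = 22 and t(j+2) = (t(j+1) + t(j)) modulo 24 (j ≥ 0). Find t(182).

Computing terms: t(0) = 17,  t(1) = 22,  t(2) = 15,  t(3) = 13,  t(4) = 4,  t(5) = 17,  t(6) = 21,  t(7) = 14,  t(8) = 11,  t(9) = 1,  t(10) = 12,  t(11) = 13,  t(12) = 1,  t(13) = 14,  t(14) = 15,  t(15) = 5,  t(16) = 20,  t(17) = 1,  t(18) = 21,  t(19) = 22,  t(20) = 19,  t(21) = 17,  t(22) = 12,  t(23) = 5,  t(24) = 17,  t(25) = 22.
Since (t(24), t(25)) = (t(0), t(1)) = (17, 22) (two consecutive terms determine the rest), the sequence is periodic with period 24.
(182 - 0) mod 24 = 14, so t(182) = t(14) = 15.

15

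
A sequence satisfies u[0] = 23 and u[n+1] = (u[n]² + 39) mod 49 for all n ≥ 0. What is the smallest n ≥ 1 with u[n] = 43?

3

We have u[0] = 23, u[1] = 29, u[2] = 47, u[3] = 43, u[4] = 26, u[5] = 29.
Since u[5] = u[1] = 29, the sequence is eventually periodic: after a pre-period of length 1 it cycles with period 4.
The value 43 first appears (with n ≥ 1) at u[3].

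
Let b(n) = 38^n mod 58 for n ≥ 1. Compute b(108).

54

We have b(1) = 38, b(2) = 52, b(3) = 4, b(4) = 36, b(5) = 34, b(6) = 16, b(7) = 28, b(8) = 20, b(9) = 6, b(10) = 54, b(11) = 22, b(12) = 24, b(13) = 42, b(14) = 30, b(15) = 38.
The sequence repeats with period 14.
(108 - 1) mod 14 = 9, so b(108) = b(10) = 54.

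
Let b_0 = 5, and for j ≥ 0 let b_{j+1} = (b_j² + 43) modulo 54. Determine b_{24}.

Computing terms: b_0 = 5,  b_1 = 14,  b_2 = 23,  b_3 = 32,  b_4 = 41,  b_5 = 50,  b_6 = 5.
Since b_6 = b_0 = 5, the sequence is periodic with period 6.
So b_{24} = b_{0 + ((24-0) mod 6)} = b_0 = 5.

5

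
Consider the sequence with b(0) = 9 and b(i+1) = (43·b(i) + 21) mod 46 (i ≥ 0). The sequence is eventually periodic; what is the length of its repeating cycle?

Listing terms: b(0) = 9, b(1) = 40, b(2) = 39, b(3) = 42, b(4) = 33, b(5) = 14, b(6) = 25, b(7) = 38, b(8) = 45, b(9) = 24, b(10) = 41, b(11) = 36, b(12) = 5, b(13) = 6, b(14) = 3, b(15) = 12, b(16) = 31, b(17) = 20, b(18) = 7, b(19) = 0, b(20) = 21, b(21) = 4, b(22) = 9.
Since b(22) = b(0) = 9, the sequence is periodic with period 22.

22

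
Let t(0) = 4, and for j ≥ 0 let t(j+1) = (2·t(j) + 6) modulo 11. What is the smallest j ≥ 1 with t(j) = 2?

Listing terms: t(0) = 4, t(1) = 3, t(2) = 1, t(3) = 8, t(4) = 0, t(5) = 6, t(6) = 7, t(7) = 9, t(8) = 2, t(9) = 10, t(10) = 4.
The sequence repeats with period 10.
The value 2 first appears (with j ≥ 1) at t(8).

8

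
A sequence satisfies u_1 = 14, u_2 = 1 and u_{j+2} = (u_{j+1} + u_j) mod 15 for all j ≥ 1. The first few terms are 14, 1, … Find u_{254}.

u_1 = 14; u_2 = 1; u_3 = 0; u_4 = 1; u_5 = 1; u_6 = 2; u_7 = 3; u_8 = 5; u_9 = 8; u_{10} = 13; u_{11} = 6; u_{12} = 4; u_{13} = 10; u_{14} = 14; u_{15} = 9; u_{16} = 8; u_{17} = 2; u_{18} = 10; u_{19} = 12; u_{20} = 7; u_{21} = 4; u_{22} = 11; u_{23} = 0; u_{24} = 11; u_{25} = 11; u_{26} = 7; u_{27} = 3; u_{28} = 10; u_{29} = 13; u_{30} = 8; u_{31} = 6; u_{32} = 14; u_{33} = 5; u_{34} = 4; u_{35} = 9; u_{36} = 13; u_{37} = 7; u_{38} = 5; u_{39} = 12; u_{40} = 2; u_{41} = 14; u_{42} = 1.
Since (u_{41}, u_{42}) = (u_1, u_2) = (14, 1) (two consecutive terms determine the rest), the sequence is periodic with period 40.
So u_{254} = u_{1 + ((254-1) mod 40)} = u_{14} = 14.

14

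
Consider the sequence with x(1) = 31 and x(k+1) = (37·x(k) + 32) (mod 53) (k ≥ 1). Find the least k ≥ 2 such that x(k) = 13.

2

We have x(1) = 31,  x(2) = 13,  x(3) = 36,  x(4) = 39,  x(5) = 44,  x(6) = 17,  x(7) = 25,  x(8) = 3,  x(9) = 37,  x(10) = 23,  x(11) = 35,  x(12) = 2,  x(13) = 0,  x(14) = 32,  x(15) = 50,  x(16) = 27,  x(17) = 24,  x(18) = 19,  x(19) = 46,  x(20) = 38,  x(21) = 7,  x(22) = 26,  x(23) = 40,  x(24) = 28,  x(25) = 8,  x(26) = 10,  x(27) = 31.
Since x(27) = x(1) = 31, the sequence is periodic with period 26.
The value 13 first appears (with k ≥ 2) at x(2).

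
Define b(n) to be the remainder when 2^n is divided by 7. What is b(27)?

Computing terms: b(0) = 1, b(1) = 2, b(2) = 4, b(3) = 1.
The sequence repeats with period 3.
So b(27) = b(0 + ((27-0) mod 3)) = b(0) = 1.

1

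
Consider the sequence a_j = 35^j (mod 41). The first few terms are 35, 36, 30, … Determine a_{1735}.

Computing terms: a_1 = 35; a_2 = 36; a_3 = 30; a_4 = 25; a_5 = 14; a_6 = 39; a_7 = 12; a_8 = 10; a_9 = 22; a_{10} = 32; a_{11} = 13; a_{12} = 4; a_{13} = 17; a_{14} = 21; a_{15} = 38; a_{16} = 18; a_{17} = 15; a_{18} = 33; a_{19} = 7; a_{20} = 40; a_{21} = 6; a_{22} = 5; a_{23} = 11; a_{24} = 16; a_{25} = 27; a_{26} = 2; a_{27} = 29; a_{28} = 31; a_{29} = 19; a_{30} = 9; a_{31} = 28; a_{32} = 37; a_{33} = 24; a_{34} = 20; a_{35} = 3; a_{36} = 23; a_{37} = 26; a_{38} = 8; a_{39} = 34; a_{40} = 1; a_{41} = 35.
The sequence repeats with period 40.
(1735 - 1) mod 40 = 14, so a_{1735} = a_{15} = 38.

38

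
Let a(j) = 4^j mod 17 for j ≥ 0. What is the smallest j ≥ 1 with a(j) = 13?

3

Computing terms: a(0) = 1; a(1) = 4; a(2) = 16; a(3) = 13; a(4) = 1.
Since a(4) = a(0) = 1, the sequence is periodic with period 4.
The value 13 first appears (with j ≥ 1) at a(3).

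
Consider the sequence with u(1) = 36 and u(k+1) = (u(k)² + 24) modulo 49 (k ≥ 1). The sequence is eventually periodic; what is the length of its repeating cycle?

Listing terms: u(1) = 36; u(2) = 46; u(3) = 33; u(4) = 35; u(5) = 24; u(6) = 12; u(7) = 21; u(8) = 24.
Since u(8) = u(5) = 24, the sequence is eventually periodic: after a pre-period of length 4 it cycles with period 3.

3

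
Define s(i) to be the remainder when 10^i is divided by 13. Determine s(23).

4

s(0) = 1, s(1) = 10, s(2) = 9, s(3) = 12, s(4) = 3, s(5) = 4, s(6) = 1.
Since s(6) = s(0) = 1, the sequence is periodic with period 6.
(23 - 0) mod 6 = 5, so s(23) = s(5) = 4.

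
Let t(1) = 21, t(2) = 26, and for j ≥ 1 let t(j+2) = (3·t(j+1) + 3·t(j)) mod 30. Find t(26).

6

t(1) = 21,  t(2) = 26,  t(3) = 21,  t(4) = 21,  t(5) = 6,  t(6) = 21,  t(7) = 21.
Since (t(6), t(7)) = (t(3), t(4)) = (21, 21) (two consecutive terms determine the rest), the sequence is eventually periodic: after a pre-period of length 2 it cycles with period 3.
For j ≥ 3, t(j) depends only on (j - 3) mod 3. (26 - 3) mod 3 = 2, so t(26) = t(5) = 6.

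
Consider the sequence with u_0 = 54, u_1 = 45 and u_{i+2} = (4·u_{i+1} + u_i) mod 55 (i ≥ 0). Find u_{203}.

46

u_0 = 54, u_1 = 45, u_2 = 14, u_3 = 46, u_4 = 33, u_5 = 13, u_6 = 30, u_7 = 23, u_8 = 12, u_9 = 16, u_{10} = 21, u_{11} = 45, u_{12} = 36, u_{13} = 24, u_{14} = 22, u_{15} = 2, u_{16} = 30, u_{17} = 12, u_{18} = 23, u_{19} = 49, u_{20} = 54, u_{21} = 45.
Since (u_{20}, u_{21}) = (u_0, u_1) = (54, 45) (two consecutive terms determine the rest), the sequence is periodic with period 20.
(203 - 0) mod 20 = 3, so u_{203} = u_3 = 46.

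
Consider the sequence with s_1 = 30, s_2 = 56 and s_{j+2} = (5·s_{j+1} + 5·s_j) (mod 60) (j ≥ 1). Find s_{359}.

20

s_1 = 30,  s_2 = 56,  s_3 = 10,  s_4 = 30,  s_5 = 20,  s_6 = 10,  s_7 = 30.
Since (s_6, s_7) = (s_3, s_4) = (10, 30) (two consecutive terms determine the rest), the sequence is eventually periodic: after a pre-period of length 2 it cycles with period 3.
For j ≥ 3, s_j depends only on (j - 3) mod 3. (359 - 3) mod 3 = 2, so s_{359} = s_5 = 20.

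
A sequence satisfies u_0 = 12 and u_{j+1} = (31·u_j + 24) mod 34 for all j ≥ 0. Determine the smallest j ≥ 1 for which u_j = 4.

15

We have u_0 = 12; u_1 = 22; u_2 = 26; u_3 = 14; u_4 = 16; u_5 = 10; u_6 = 28; u_7 = 8; u_8 = 0; u_9 = 24; u_{10} = 20; u_{11} = 32; u_{12} = 30; u_{13} = 2; u_{14} = 18; u_{15} = 4; u_{16} = 12.
Since u_{16} = u_0 = 12, the sequence is periodic with period 16.
The value 4 first appears (with j ≥ 1) at u_{15}.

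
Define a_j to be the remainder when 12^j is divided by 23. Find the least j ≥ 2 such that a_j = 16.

7

Listing terms: a_1 = 12,  a_2 = 6,  a_3 = 3,  a_4 = 13,  a_5 = 18,  a_6 = 9,  a_7 = 16,  a_8 = 8,  a_9 = 4,  a_{10} = 2,  a_{11} = 1,  a_{12} = 12.
The sequence repeats with period 11.
The value 16 first appears (with j ≥ 2) at a_7.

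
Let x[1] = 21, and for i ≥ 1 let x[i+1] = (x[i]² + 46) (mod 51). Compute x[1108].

We have x[1] = 21,  x[2] = 28,  x[3] = 14,  x[4] = 38,  x[5] = 11,  x[6] = 14.
Since x[6] = x[3] = 14, the sequence is eventually periodic: after a pre-period of length 2 it cycles with period 3.
For i ≥ 3, x[i] depends only on (i - 3) mod 3. (1108 - 3) mod 3 = 1, so x[1108] = x[4] = 38.

38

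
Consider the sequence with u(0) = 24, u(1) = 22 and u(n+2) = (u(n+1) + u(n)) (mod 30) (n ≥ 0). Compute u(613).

2

Listing terms: u(0) = 24, u(1) = 22, u(2) = 16, u(3) = 8, u(4) = 24, u(5) = 2, u(6) = 26, u(7) = 28, u(8) = 24, u(9) = 22.
The sequence repeats with period 8.
(613 - 0) mod 8 = 5, so u(613) = u(5) = 2.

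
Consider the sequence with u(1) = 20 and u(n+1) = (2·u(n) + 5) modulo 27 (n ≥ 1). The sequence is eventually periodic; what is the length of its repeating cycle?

18

We have u(1) = 20,  u(2) = 18,  u(3) = 14,  u(4) = 6,  u(5) = 17,  u(6) = 12,  u(7) = 2,  u(8) = 9,  u(9) = 23,  u(10) = 24,  u(11) = 26,  u(12) = 3,  u(13) = 11,  u(14) = 0,  u(15) = 5,  u(16) = 15,  u(17) = 8,  u(18) = 21,  u(19) = 20.
The sequence repeats with period 18.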